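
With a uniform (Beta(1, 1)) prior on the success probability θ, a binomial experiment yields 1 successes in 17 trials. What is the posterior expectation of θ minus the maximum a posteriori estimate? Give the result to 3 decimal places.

Posterior: Beta(1+1, 1+16) = Beta(2, 17).
Mode = (2−1)/(2+17−2) = 1/17 = 0.059.
With a flat prior the MAP equals the MLE, 1/17.
Mean = 2/(2+17) = 2/19 = 0.105.
Difference = 0.105 − 0.059 = 0.046.

0.046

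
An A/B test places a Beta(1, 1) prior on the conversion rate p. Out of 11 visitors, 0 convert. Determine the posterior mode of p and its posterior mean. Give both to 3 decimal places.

Posterior: Beta(1+0, 1+11) = Beta(1, 12).
Since α = 1 ≤ 1 and β > 1, the Beta density is monotone decreasing on [0,1]; the mode is at 0.
Mean = 1/(1+12) = 0.077.

MAP = 0.000; posterior mean = 0.077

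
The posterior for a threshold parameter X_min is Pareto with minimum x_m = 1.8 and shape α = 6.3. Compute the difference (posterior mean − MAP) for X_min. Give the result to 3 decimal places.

0.340

The Pareto density is strictly decreasing on [x_m, ∞), so the mode is x_m = 1.800.
Mean = α·x_m/(α−1) = 6.3·1.8/5.3 = 2.140.
Difference = 2.140 − 1.800 = 0.340.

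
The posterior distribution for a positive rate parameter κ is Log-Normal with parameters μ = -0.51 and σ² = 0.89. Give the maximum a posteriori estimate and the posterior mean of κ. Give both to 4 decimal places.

Mode = exp(μ − σ²) = exp(-1.40) = 0.2466.
Mean = exp(μ + σ²/2) = exp(-0.065) = 0.9371.

MAP = 0.2466, posterior mean = 0.9371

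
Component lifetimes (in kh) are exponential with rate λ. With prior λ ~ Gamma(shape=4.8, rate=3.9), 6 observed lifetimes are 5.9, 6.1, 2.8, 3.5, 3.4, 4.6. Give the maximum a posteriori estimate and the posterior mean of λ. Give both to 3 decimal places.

MAP = 0.325; posterior mean = 0.358

Σ times = 26.3. Posterior: Gamma(shape = 4.8+6 = 10.8, rate = 3.9+26.3 = 30.2).
Mode = (α−1)/β = 9.8/30.2 = 0.325.
Mean = α/β = 10.8/30.2 = 0.358.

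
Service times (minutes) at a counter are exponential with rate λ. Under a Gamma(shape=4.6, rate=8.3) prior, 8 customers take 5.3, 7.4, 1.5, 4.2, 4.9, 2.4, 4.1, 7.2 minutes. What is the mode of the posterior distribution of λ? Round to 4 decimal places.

Σ times = 37.0. Posterior: Gamma(shape = 4.6+8 = 12.6, rate = 8.3+37.0 = 45.3).
Mode = (α−1)/β = 11.6/45.3 = 0.2561.
Mean = α/β = 12.6/45.3 = 0.2781.
This is the posterior mode — the MAP estimate.

0.2561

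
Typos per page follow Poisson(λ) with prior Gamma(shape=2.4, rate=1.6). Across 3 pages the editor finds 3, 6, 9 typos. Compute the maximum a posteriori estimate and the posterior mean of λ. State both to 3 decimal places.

Σ counts = 18. Posterior: Gamma(shape = 2.4+18 = 20.4, rate = 1.6+3 = 4.6).
Mode = (α−1)/β = 19.4/4.6 = 4.217.
Mean = α/β = 20.4/4.6 = 4.435.

λ_MAP = 4.217, E[λ|data] = 4.435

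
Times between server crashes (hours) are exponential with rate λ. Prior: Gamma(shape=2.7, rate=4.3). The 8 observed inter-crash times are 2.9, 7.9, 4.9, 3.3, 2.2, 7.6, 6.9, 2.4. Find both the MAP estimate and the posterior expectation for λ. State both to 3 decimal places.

Σ times = 38.1. Posterior: Gamma(shape = 2.7+8 = 10.7, rate = 4.3+38.1 = 42.4).
Mode = (α−1)/β = 9.7/42.4 = 0.229.
Mean = α/β = 10.7/42.4 = 0.252.
Mean > mode: the posterior has a right tail.

λ_MAP = 0.229, E[λ|data] = 0.252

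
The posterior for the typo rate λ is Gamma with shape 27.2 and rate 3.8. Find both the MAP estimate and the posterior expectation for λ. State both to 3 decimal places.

Mode = (α−1)/β = 26.2/3.8 = 6.895.
Mean = α/β = 27.2/3.8 = 7.158.
The mean is pulled above the mode by the posterior's right skew.

MAP = 6.895, posterior mean = 7.158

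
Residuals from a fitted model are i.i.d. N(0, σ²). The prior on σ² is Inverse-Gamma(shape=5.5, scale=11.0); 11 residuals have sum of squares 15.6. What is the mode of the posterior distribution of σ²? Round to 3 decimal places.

1.567

Posterior: Inverse-Gamma(shape = 5.5+11/2 = 11.0, scale = 11.0+15.6/2 = 18.8).
Mode = β/(α+1) = 18.8/12.0 = 1.567.
Mean = β/(α−1) = 18.8/10.0 = 1.880.
This is the posterior mode — the MAP estimate.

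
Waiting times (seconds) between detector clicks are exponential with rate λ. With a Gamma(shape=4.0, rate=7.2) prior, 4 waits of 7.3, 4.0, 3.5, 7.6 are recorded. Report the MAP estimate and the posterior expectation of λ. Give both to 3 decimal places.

Σ times = 22.4. Posterior: Gamma(shape = 4.0+4 = 8.0, rate = 7.2+22.4 = 29.6).
Mode = (α−1)/β = 7.0/29.6 = 0.236.
Mean = α/β = 8.0/29.6 = 0.270.
The mean is pulled above the mode by the posterior's right skew.

MAP = 0.236; posterior mean = 0.270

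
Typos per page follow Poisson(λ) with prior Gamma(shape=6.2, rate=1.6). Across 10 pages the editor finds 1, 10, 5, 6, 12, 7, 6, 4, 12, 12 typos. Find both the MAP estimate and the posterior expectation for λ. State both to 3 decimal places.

Σ counts = 75. Posterior: Gamma(shape = 6.2+75 = 81.2, rate = 1.6+10 = 11.6).
Mode = (α−1)/β = 80.2/11.6 = 6.914.
Mean = α/β = 81.2/11.6 = 7.000.

MAP estimate = 6.914, posterior expectation = 7.000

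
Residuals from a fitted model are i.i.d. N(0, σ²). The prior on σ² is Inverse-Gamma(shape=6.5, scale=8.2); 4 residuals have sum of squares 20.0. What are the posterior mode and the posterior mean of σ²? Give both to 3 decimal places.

σ²_MAP = 1.916, E[σ²|data] = 2.427

Posterior: Inverse-Gamma(shape = 6.5+4/2 = 8.5, scale = 8.2+20.0/2 = 18.2).
Mode = β/(α+1) = 18.2/9.5 = 1.916.
Mean = β/(α−1) = 18.2/7.5 = 2.427.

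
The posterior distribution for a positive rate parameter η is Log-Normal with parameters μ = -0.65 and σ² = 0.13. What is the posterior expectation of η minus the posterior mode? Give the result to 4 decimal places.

0.0987

Mode = exp(μ − σ²) = exp(-0.78) = 0.4584.
Mean = exp(μ + σ²/2) = exp(-0.585) = 0.5571.
Difference = 0.5571 − 0.4584 = 0.0987.
Mean > mode: the posterior has a right tail.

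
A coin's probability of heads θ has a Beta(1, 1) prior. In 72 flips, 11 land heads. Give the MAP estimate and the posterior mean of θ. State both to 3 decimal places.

θ_MAP = 0.153, E[θ|data] = 0.162

Posterior: Beta(1+11, 1+61) = Beta(12, 62).
Mode = (12−1)/(12+62−2) = 11/72 = 0.153.
With a flat prior the MAP equals the MLE, 11/72.
Mean = 12/(12+62) = 12/74 = 0.162.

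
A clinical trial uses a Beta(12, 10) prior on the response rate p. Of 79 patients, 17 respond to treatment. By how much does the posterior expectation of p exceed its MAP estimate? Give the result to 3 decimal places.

Posterior: Beta(12+17, 10+62) = Beta(29, 72).
Mode = (29−1)/(29+72−2) = 28/99 = 0.283.
Mean = 29/(29+72) = 29/101 = 0.287.
Difference = 0.287 − 0.283 = 0.004.

0.004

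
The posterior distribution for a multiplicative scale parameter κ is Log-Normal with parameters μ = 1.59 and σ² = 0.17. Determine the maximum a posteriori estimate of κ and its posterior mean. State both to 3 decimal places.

Mode = exp(μ − σ²) = exp(1.42) = 4.137.
Mean = exp(μ + σ²/2) = exp(1.675) = 5.339.
The mean is pulled above the mode by the posterior's right skew.

MAP = 4.137, posterior mean = 5.339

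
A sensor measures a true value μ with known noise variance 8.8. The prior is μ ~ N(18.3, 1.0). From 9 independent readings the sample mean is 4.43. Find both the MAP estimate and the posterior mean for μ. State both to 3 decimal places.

MAP = 11.287; posterior mean = 11.287

Posterior for μ is Normal. Precision-weighted mean: (1/1.0·18.3 + 9/8.8·4.43) / (1/1.0 + 9/8.8) = 11.287.
A Normal posterior is symmetric, so mode = mean.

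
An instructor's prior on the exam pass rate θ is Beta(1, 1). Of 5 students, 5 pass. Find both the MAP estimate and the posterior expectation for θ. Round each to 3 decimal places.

MAP = 1.000; posterior mean = 0.857

Posterior: Beta(1+5, 1+0) = Beta(6, 1).
Since β = 1 ≤ 1 and α > 1, the Beta density is monotone increasing on [0,1]; the mode is at 1.
Mean = 6/(6+1) = 0.857.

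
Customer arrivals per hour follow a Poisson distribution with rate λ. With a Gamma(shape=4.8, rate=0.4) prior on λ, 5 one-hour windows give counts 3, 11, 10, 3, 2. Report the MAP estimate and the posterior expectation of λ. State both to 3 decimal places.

MAP = 6.074; posterior mean = 6.259

Σ counts = 29. Posterior: Gamma(shape = 4.8+29 = 33.8, rate = 0.4+5 = 5.4).
Mode = (α−1)/β = 32.8/5.4 = 6.074.
Mean = α/β = 33.8/5.4 = 6.259.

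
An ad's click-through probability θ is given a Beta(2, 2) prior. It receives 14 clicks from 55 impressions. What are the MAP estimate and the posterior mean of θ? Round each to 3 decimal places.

MAP = 0.263; posterior mean = 0.271

Posterior: Beta(2+14, 2+41) = Beta(16, 43).
Mode = (16−1)/(16+43−2) = 15/57 = 0.263.
Mean = 16/(16+43) = 16/59 = 0.271.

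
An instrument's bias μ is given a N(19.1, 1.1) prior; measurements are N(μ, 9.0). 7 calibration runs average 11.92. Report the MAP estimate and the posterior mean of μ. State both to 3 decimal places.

MAP = 15.789, posterior mean = 15.789

Posterior for μ is Normal. Precision-weighted mean: (1/1.1·19.1 + 7/9.0·11.92) / (1/1.1 + 7/9.0) = 15.789.
A Normal posterior is symmetric, so mode = mean.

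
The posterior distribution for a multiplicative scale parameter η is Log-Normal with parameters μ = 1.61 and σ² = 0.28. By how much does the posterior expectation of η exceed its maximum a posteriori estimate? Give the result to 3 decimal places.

1.974

Mode = exp(μ − σ²) = exp(1.33) = 3.781.
Mean = exp(μ + σ²/2) = exp(1.750) = 5.755.
Difference = 5.755 − 3.781 = 1.974.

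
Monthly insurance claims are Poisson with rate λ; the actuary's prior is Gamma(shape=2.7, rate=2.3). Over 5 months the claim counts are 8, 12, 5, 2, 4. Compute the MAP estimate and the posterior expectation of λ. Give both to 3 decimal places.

Σ counts = 31. Posterior: Gamma(shape = 2.7+31 = 33.7, rate = 2.3+5 = 7.3).
Mode = (α−1)/β = 32.7/7.3 = 4.479.
Mean = α/β = 33.7/7.3 = 4.616.

λ_MAP = 4.479, E[λ|data] = 4.616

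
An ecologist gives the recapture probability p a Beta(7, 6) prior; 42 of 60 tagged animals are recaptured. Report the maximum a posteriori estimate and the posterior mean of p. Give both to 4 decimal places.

Posterior: Beta(7+42, 6+18) = Beta(49, 24).
Mode = (49−1)/(49+24−2) = 48/71 = 0.6761.
Mean = 49/(49+24) = 49/73 = 0.6712.

MAP: 0.6761. Posterior mean: 0.6712.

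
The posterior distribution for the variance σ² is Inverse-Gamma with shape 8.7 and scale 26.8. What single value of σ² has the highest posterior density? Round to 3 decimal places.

2.763

Mode = β/(α+1) = 26.8/9.7 = 2.763.
Mean = β/(α−1) = 26.8/7.7 = 3.481.
This is the posterior mode — the MAP estimate.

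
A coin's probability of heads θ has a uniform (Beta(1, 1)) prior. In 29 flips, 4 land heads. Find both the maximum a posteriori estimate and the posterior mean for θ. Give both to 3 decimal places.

Posterior: Beta(1+4, 1+25) = Beta(5, 26).
Mode = (5−1)/(5+26−2) = 4/29 = 0.138.
With a flat prior the MAP equals the MLE, 4/29.
Mean = 5/(5+26) = 5/31 = 0.161.

MAP = 0.138, posterior mean = 0.161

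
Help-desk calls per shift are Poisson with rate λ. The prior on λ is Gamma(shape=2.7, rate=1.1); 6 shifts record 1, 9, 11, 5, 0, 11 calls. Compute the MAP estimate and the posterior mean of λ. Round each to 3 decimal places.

MAP = 5.451; posterior mean = 5.592

Σ counts = 37. Posterior: Gamma(shape = 2.7+37 = 39.7, rate = 1.1+6 = 7.1).
Mode = (α−1)/β = 38.7/7.1 = 5.451.
Mean = α/β = 39.7/7.1 = 5.592.
The mean is pulled above the mode by the posterior's right skew.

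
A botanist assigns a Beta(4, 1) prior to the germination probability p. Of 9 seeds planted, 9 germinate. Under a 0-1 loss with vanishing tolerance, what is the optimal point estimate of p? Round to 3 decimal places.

1.000

Posterior: Beta(4+9, 1+0) = Beta(13, 1).
Since β = 1 ≤ 1 and α > 1, the Beta density is monotone increasing on [0,1]; the mode is at 1.
Mean = 13/(13+1) = 0.929.
This is the posterior mode — the MAP estimate.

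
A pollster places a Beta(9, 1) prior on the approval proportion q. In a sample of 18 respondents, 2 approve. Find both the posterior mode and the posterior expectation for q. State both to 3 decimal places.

Posterior: Beta(9+2, 1+16) = Beta(11, 17).
Mode = (11−1)/(11+17−2) = 10/26 = 0.385.
Mean = 11/(11+17) = 11/28 = 0.393.
The mean is pulled above the mode by the posterior's right skew.

MAP: 0.385. Posterior mean: 0.393.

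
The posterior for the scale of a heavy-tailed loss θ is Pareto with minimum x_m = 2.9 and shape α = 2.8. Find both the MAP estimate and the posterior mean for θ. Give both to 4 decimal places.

MAP estimate = 2.9000, posterior mean = 4.5111

The Pareto density is strictly decreasing on [x_m, ∞), so the mode is x_m = 2.9000.
Mean = α·x_m/(α−1) = 2.8·2.9/1.8 = 4.5111.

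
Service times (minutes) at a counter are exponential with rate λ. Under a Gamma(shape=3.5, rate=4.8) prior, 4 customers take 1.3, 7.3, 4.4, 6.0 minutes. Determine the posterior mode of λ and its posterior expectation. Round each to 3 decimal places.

Σ times = 19.0. Posterior: Gamma(shape = 3.5+4 = 7.5, rate = 4.8+19.0 = 23.8).
Mode = (α−1)/β = 6.5/23.8 = 0.273.
Mean = α/β = 7.5/23.8 = 0.315.

λ_MAP = 0.273, E[λ|data] = 0.315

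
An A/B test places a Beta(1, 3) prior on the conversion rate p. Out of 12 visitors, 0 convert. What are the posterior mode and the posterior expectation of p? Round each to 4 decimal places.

Posterior: Beta(1+0, 3+12) = Beta(1, 15).
Since α = 1 ≤ 1 and β > 1, the Beta density is monotone decreasing on [0,1]; the mode is at 0.
Mean = 1/(1+15) = 0.0625.

MAP: 0.0000. Posterior mean: 0.0625.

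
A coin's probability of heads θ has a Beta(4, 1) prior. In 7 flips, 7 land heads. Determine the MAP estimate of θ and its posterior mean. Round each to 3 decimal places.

θ_MAP = 1.000, E[θ|data] = 0.917

Posterior: Beta(4+7, 1+0) = Beta(11, 1).
Since β = 1 ≤ 1 and α > 1, the Beta density is monotone increasing on [0,1]; the mode is at 1.
Mean = 11/(11+1) = 0.917.
The mean is pulled below the mode by the posterior's left skew.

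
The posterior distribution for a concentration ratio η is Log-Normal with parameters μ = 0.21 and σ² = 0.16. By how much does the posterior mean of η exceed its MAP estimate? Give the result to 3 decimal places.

0.285

Mode = exp(μ − σ²) = exp(0.05) = 1.051.
Mean = exp(μ + σ²/2) = exp(0.290) = 1.336.
Difference = 1.336 − 1.051 = 0.285.
Mean > mode: the posterior has a right tail.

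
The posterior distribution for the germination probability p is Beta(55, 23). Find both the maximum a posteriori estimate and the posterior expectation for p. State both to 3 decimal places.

Mode = (55−1)/(55+23−2) = 54/76 = 0.711.
Mean = 55/(55+23) = 55/78 = 0.705.
Mode > mean: the posterior has a left tail.

MAP: 0.711. Posterior mean: 0.705.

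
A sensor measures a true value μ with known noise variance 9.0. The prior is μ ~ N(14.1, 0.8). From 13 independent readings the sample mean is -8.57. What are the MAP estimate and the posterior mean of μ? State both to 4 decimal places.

MAP = 1.9470; posterior mean = 1.9470

Posterior for μ is Normal. Precision-weighted mean: (1/0.8·14.1 + 13/9.0·-8.57) / (1/0.8 + 13/9.0) = 1.9470.
A Normal posterior is symmetric, so mode = mean.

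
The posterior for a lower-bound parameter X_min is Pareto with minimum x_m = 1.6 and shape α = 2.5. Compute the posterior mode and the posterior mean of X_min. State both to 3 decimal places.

MAP = 1.600, posterior mean = 2.667

The Pareto density is strictly decreasing on [x_m, ∞), so the mode is x_m = 1.600.
Mean = α·x_m/(α−1) = 2.5·1.6/1.5 = 2.667.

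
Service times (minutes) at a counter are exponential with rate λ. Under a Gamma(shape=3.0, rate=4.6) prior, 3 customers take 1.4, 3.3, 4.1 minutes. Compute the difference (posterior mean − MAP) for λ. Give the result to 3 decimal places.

0.075

Σ times = 8.8. Posterior: Gamma(shape = 3.0+3 = 6.0, rate = 4.6+8.8 = 13.4).
Mode = (α−1)/β = 5.0/13.4 = 0.373.
Mean = α/β = 6.0/13.4 = 0.448.
Difference = 0.448 − 0.373 = 0.075.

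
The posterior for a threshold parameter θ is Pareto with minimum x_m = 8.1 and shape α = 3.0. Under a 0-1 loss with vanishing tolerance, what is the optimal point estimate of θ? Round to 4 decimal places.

The Pareto density is strictly decreasing on [x_m, ∞), so the mode is x_m = 8.1000.
Mean = α·x_m/(α−1) = 3.0·8.1/2.0 = 12.1500.
This is the posterior mode — the MAP estimate.

8.1000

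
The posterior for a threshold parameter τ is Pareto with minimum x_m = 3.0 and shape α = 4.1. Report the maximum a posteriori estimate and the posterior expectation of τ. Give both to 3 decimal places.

MAP: 3.000. Posterior mean: 3.968.

The Pareto density is strictly decreasing on [x_m, ∞), so the mode is x_m = 3.000.
Mean = α·x_m/(α−1) = 4.1·3.0/3.1 = 3.968.
Mean > mode: the posterior has a right tail.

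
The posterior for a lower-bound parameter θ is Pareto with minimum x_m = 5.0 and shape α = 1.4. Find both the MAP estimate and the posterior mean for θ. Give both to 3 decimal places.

MAP = 5.000, posterior mean = 17.500

The Pareto density is strictly decreasing on [x_m, ∞), so the mode is x_m = 5.000.
Mean = α·x_m/(α−1) = 1.4·5.0/0.4 = 17.500.
Right-skewed posterior ⇒ mode < mean.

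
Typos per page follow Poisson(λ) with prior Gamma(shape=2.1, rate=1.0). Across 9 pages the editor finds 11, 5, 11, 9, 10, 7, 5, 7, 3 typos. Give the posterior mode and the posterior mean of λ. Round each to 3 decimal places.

Σ counts = 68. Posterior: Gamma(shape = 2.1+68 = 70.1, rate = 1.0+9 = 10.0).
Mode = (α−1)/β = 69.1/10.0 = 6.910.
Mean = α/β = 70.1/10.0 = 7.010.

MAP = 6.910, posterior mean = 7.010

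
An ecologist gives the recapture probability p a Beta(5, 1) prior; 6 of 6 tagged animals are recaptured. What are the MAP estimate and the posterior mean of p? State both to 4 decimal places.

Posterior: Beta(5+6, 1+0) = Beta(11, 1).
Since β = 1 ≤ 1 and α > 1, the Beta density is monotone increasing on [0,1]; the mode is at 1.
Mean = 11/(11+1) = 0.9167.
Mode > mean: the posterior has a left tail.

MAP = 1.0000; posterior mean = 0.9167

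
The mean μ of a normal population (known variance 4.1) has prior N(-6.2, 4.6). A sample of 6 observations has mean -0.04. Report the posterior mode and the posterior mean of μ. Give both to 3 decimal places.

MAP: -0.837. Posterior mean: -0.837.

Posterior for μ is Normal. Precision-weighted mean: (1/4.6·-6.2 + 6/4.1·-0.04) / (1/4.6 + 6/4.1) = -0.837.
A Normal posterior is symmetric, so mode = mean.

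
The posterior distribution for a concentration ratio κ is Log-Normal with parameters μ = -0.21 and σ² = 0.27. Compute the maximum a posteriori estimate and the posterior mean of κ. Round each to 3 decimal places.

MAP = 0.619; posterior mean = 0.928

Mode = exp(μ − σ²) = exp(-0.48) = 0.619.
Mean = exp(μ + σ²/2) = exp(-0.075) = 0.928.
Mean > mode: the posterior has a right tail.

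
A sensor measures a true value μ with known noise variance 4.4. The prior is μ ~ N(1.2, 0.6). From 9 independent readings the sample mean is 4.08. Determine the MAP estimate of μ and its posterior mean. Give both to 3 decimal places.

MAP = 2.787; posterior mean = 2.787

Posterior for μ is Normal. Precision-weighted mean: (1/0.6·1.2 + 9/4.4·4.08) / (1/0.6 + 9/4.4) = 2.787.
A Normal posterior is symmetric, so mode = mean.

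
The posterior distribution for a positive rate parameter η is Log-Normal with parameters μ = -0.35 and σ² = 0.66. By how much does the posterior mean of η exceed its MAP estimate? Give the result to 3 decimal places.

Mode = exp(μ − σ²) = exp(-1.01) = 0.364.
Mean = exp(μ + σ²/2) = exp(-0.020) = 0.980.
Difference = 0.980 − 0.364 = 0.616.

0.616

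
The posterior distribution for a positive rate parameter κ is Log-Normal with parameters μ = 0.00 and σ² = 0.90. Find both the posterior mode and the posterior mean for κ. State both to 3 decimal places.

Mode = exp(μ − σ²) = exp(-0.90) = 0.407.
Mean = exp(μ + σ²/2) = exp(0.450) = 1.568.
Right-skewed posterior ⇒ mode < mean.

κ_MAP = 0.407, E[κ|data] = 1.568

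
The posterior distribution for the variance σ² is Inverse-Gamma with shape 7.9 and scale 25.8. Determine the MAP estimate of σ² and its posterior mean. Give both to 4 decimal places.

σ²_MAP = 2.8989, E[σ²|data] = 3.7391

Mode = β/(α+1) = 25.8/8.9 = 2.8989.
Mean = β/(α−1) = 25.8/6.9 = 3.7391.
The posterior is right-skewed, so the mean exceeds the mode.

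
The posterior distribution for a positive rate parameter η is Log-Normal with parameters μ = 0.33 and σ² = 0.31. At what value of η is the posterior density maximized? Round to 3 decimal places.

Mode = exp(μ − σ²) = exp(0.02) = 1.020.
Mean = exp(μ + σ²/2) = exp(0.485) = 1.624.
This is the posterior mode — the MAP estimate.

1.020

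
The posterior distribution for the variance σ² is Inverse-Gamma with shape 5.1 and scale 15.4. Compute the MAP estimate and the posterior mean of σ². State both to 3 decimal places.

MAP: 2.525. Posterior mean: 3.756.

Mode = β/(α+1) = 15.4/6.1 = 2.525.
Mean = β/(α−1) = 15.4/4.1 = 3.756.
Right-skewed posterior ⇒ mode < mean.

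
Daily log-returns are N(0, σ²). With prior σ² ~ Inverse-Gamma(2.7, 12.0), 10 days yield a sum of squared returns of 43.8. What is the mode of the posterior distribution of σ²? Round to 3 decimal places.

Posterior: Inverse-Gamma(shape = 2.7+10/2 = 7.7, scale = 12.0+43.8/2 = 33.9).
Mode = β/(α+1) = 33.9/8.7 = 3.897.
Mean = β/(α−1) = 33.9/6.7 = 5.060.
This is the posterior mode — the MAP estimate.

3.897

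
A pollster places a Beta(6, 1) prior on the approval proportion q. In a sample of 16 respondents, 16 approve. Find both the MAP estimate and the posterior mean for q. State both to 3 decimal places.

Posterior: Beta(6+16, 1+0) = Beta(22, 1).
Since β = 1 ≤ 1 and α > 1, the Beta density is monotone increasing on [0,1]; the mode is at 1.
Mean = 22/(22+1) = 0.957.
Mode > mean: the posterior has a left tail.

q_MAP = 1.000, E[q|data] = 0.957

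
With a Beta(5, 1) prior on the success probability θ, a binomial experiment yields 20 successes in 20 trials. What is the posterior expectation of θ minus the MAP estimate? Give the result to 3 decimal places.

Posterior: Beta(5+20, 1+0) = Beta(25, 1).
Since β = 1 ≤ 1 and α > 1, the Beta density is monotone increasing on [0,1]; the mode is at 1.
Mean = 25/(25+1) = 0.962.
Difference = 0.962 − 1.000 = -0.038.

-0.038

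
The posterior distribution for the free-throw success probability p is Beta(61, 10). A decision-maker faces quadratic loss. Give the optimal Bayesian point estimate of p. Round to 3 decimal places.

Mode = (61−1)/(61+10−2) = 60/69 = 0.870.
Mean = 61/(61+10) = 61/71 = 0.859.
Quadratic loss ⇒ the optimal estimator is the posterior mean.

0.859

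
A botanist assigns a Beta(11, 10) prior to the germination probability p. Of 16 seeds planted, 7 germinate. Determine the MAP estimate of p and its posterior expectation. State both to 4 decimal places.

Posterior: Beta(11+7, 10+9) = Beta(18, 19).
Mode = (18−1)/(18+19−2) = 17/35 = 0.4857.
Mean = 18/(18+19) = 18/37 = 0.4865.

MAP = 0.4857; posterior mean = 0.4865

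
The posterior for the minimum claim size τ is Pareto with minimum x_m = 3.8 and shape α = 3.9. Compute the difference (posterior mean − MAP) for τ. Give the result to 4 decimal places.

The Pareto density is strictly decreasing on [x_m, ∞), so the mode is x_m = 3.8000.
Mean = α·x_m/(α−1) = 3.9·3.8/2.9 = 5.1103.
Difference = 5.1103 − 3.8000 = 1.3103.

1.3103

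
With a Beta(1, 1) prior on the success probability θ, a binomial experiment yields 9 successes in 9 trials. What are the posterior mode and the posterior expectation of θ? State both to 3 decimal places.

MAP = 1.000; posterior mean = 0.909

Posterior: Beta(1+9, 1+0) = Beta(10, 1).
Since β = 1 ≤ 1 and α > 1, the Beta density is monotone increasing on [0,1]; the mode is at 1.
Mean = 10/(10+1) = 0.909.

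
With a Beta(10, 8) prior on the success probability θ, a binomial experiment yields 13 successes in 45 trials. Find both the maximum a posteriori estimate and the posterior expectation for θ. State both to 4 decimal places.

Posterior: Beta(10+13, 8+32) = Beta(23, 40).
Mode = (23−1)/(23+40−2) = 22/61 = 0.3607.
Mean = 23/(23+40) = 23/63 = 0.3651.
The mean is pulled above the mode by the posterior's right skew.

θ_MAP = 0.3607, E[θ|data] = 0.3651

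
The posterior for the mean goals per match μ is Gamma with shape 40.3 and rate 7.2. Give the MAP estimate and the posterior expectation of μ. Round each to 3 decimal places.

Mode = (α−1)/β = 39.3/7.2 = 5.458.
Mean = α/β = 40.3/7.2 = 5.597.

MAP = 5.458; posterior mean = 5.597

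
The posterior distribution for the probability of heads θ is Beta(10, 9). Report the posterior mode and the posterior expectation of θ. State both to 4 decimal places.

posterior mode = 0.5294, posterior expectation = 0.5263

Mode = (10−1)/(10+9−2) = 9/17 = 0.5294.
Mean = 10/(10+9) = 10/19 = 0.5263.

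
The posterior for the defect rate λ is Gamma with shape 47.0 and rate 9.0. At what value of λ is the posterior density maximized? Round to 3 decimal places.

5.111

Mode = (α−1)/β = 46.0/9.0 = 5.111.
Mean = α/β = 47.0/9.0 = 5.222.
This is the posterior mode — the MAP estimate.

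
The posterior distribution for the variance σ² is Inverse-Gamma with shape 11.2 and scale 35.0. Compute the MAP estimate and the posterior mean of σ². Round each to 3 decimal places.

Mode = β/(α+1) = 35.0/12.2 = 2.869.
Mean = β/(α−1) = 35.0/10.2 = 3.431.

MAP = 2.869, posterior mean = 3.431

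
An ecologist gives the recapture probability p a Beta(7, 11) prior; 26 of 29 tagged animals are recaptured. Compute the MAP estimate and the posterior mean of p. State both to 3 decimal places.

Posterior: Beta(7+26, 11+3) = Beta(33, 14).
Mode = (33−1)/(33+14−2) = 32/45 = 0.711.
Mean = 33/(33+14) = 33/47 = 0.702.

MAP = 0.711, posterior mean = 0.702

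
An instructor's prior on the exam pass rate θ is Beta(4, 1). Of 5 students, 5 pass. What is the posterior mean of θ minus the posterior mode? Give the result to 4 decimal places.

Posterior: Beta(4+5, 1+0) = Beta(9, 1).
Since β = 1 ≤ 1 and α > 1, the Beta density is monotone increasing on [0,1]; the mode is at 1.
Mean = 9/(9+1) = 0.9000.
Difference = 0.9000 − 1.0000 = -0.1000.
Left-skewed posterior ⇒ mean < mode.

-0.1000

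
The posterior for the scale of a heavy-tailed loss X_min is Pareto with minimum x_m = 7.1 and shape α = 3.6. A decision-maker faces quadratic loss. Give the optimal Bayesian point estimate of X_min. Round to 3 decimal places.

The Pareto density is strictly decreasing on [x_m, ∞), so the mode is x_m = 7.100.
Mean = α·x_m/(α−1) = 3.6·7.1/2.6 = 9.831.
Quadratic loss ⇒ the optimal estimator is the posterior mean.

9.831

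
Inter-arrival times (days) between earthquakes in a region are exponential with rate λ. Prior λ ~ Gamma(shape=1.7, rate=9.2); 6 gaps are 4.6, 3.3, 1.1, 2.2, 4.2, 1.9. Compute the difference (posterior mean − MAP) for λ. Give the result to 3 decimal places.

0.038

Σ times = 17.3. Posterior: Gamma(shape = 1.7+6 = 7.7, rate = 9.2+17.3 = 26.5).
Mode = (α−1)/β = 6.7/26.5 = 0.253.
Mean = α/β = 7.7/26.5 = 0.291.
Difference = 0.291 − 0.253 = 0.038.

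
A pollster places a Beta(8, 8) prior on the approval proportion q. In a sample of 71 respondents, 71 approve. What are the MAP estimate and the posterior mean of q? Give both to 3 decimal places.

Posterior: Beta(8+71, 8+0) = Beta(79, 8).
Mode = (79−1)/(79+8−2) = 78/85 = 0.918.
Mean = 79/(79+8) = 79/87 = 0.908.
Mode > mean: the posterior has a left tail.

q_MAP = 0.918, E[q|data] = 0.908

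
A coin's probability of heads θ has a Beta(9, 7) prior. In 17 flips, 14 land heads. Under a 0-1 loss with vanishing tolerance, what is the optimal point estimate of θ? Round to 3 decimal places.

0.710

Posterior: Beta(9+14, 7+3) = Beta(23, 10).
Mode = (23−1)/(23+10−2) = 22/31 = 0.710.
Mean = 23/(23+10) = 23/33 = 0.697.
This is the posterior mode — the MAP estimate.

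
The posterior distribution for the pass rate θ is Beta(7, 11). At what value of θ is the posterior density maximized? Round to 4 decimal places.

0.3750

Mode = (7−1)/(7+11−2) = 6/16 = 0.3750.
Mean = 7/(7+11) = 7/18 = 0.3889.
This is the posterior mode — the MAP estimate.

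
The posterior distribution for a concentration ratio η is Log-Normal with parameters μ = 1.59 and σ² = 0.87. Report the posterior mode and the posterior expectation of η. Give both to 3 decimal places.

Mode = exp(μ − σ²) = exp(0.72) = 2.054.
Mean = exp(μ + σ²/2) = exp(2.025) = 7.576.

MAP = 2.054; posterior mean = 7.576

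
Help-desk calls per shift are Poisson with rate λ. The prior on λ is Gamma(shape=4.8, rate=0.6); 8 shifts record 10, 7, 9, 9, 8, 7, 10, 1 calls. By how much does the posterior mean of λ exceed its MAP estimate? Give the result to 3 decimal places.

0.116

Σ counts = 61. Posterior: Gamma(shape = 4.8+61 = 65.8, rate = 0.6+8 = 8.6).
Mode = (α−1)/β = 64.8/8.6 = 7.535.
Mean = α/β = 65.8/8.6 = 7.651.
Difference = 7.651 − 7.535 = 0.116.
Mean > mode: the posterior has a right tail.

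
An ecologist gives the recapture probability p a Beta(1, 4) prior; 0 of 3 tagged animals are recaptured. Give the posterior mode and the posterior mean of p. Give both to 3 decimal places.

p_MAP = 0.000, E[p|data] = 0.125

Posterior: Beta(1+0, 4+3) = Beta(1, 7).
Since α = 1 ≤ 1 and β > 1, the Beta density is monotone decreasing on [0,1]; the mode is at 0.
Mean = 1/(1+7) = 0.125.
Mean > mode: the posterior has a right tail.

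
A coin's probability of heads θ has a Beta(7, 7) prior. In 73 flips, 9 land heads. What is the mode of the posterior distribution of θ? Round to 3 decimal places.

0.176

Posterior: Beta(7+9, 7+64) = Beta(16, 71).
Mode = (16−1)/(16+71−2) = 15/85 = 0.176.
Mean = 16/(16+71) = 16/87 = 0.184.
This is the posterior mode — the MAP estimate.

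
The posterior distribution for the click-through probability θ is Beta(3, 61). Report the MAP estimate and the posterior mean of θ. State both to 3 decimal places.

Mode = (3−1)/(3+61−2) = 2/62 = 0.032.
Mean = 3/(3+61) = 3/64 = 0.047.

MAP = 0.032; posterior mean = 0.047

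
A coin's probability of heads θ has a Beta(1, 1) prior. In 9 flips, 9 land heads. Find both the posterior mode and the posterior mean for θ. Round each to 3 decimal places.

Posterior: Beta(1+9, 1+0) = Beta(10, 1).
Since β = 1 ≤ 1 and α > 1, the Beta density is monotone increasing on [0,1]; the mode is at 1.
Mean = 10/(10+1) = 0.909.

MAP = 1.000; posterior mean = 0.909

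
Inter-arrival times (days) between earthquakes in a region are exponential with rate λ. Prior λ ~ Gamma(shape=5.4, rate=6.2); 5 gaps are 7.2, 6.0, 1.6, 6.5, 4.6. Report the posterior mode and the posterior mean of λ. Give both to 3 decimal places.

Σ times = 25.9. Posterior: Gamma(shape = 5.4+5 = 10.4, rate = 6.2+25.9 = 32.1).
Mode = (α−1)/β = 9.4/32.1 = 0.293.
Mean = α/β = 10.4/32.1 = 0.324.
Mean > mode: the posterior has a right tail.

MAP: 0.293. Posterior mean: 0.324.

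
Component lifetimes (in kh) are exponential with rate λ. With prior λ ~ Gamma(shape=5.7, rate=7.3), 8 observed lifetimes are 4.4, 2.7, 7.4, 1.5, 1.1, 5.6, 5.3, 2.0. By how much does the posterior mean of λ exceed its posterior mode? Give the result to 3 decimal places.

0.027

Σ times = 30.0. Posterior: Gamma(shape = 5.7+8 = 13.7, rate = 7.3+30.0 = 37.3).
Mode = (α−1)/β = 12.7/37.3 = 0.340.
Mean = α/β = 13.7/37.3 = 0.367.
Difference = 0.367 − 0.340 = 0.027.
Right-skewed posterior ⇒ mode < mean.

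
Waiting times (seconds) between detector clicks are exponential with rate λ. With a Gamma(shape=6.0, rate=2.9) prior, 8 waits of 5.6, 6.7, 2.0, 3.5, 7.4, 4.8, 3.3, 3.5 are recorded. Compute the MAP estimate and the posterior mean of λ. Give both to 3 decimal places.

Σ times = 36.8. Posterior: Gamma(shape = 6.0+8 = 14.0, rate = 2.9+36.8 = 39.7).
Mode = (α−1)/β = 13.0/39.7 = 0.327.
Mean = α/β = 14.0/39.7 = 0.353.
Right-skewed posterior ⇒ mode < mean.

λ_MAP = 0.327, E[λ|data] = 0.353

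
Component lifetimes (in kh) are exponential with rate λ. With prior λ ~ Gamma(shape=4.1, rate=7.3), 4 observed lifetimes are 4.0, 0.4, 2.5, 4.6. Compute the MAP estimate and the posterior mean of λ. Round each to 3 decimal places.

Σ times = 11.5. Posterior: Gamma(shape = 4.1+4 = 8.1, rate = 7.3+11.5 = 18.8).
Mode = (α−1)/β = 7.1/18.8 = 0.378.
Mean = α/β = 8.1/18.8 = 0.431.
The mean is pulled above the mode by the posterior's right skew.

MAP = 0.378, posterior mean = 0.431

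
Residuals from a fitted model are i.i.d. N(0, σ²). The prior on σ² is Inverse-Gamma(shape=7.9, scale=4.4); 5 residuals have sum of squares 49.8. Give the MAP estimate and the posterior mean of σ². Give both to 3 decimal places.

σ²_MAP = 2.570, E[σ²|data] = 3.117

Posterior: Inverse-Gamma(shape = 7.9+5/2 = 10.4, scale = 4.4+49.8/2 = 29.3).
Mode = β/(α+1) = 29.3/11.4 = 2.570.
Mean = β/(α−1) = 29.3/9.4 = 3.117.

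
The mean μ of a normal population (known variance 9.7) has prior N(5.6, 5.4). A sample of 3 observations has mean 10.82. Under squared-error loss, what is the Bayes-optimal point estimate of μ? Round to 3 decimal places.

8.865

Posterior for μ is Normal. Precision-weighted mean: (1/5.4·5.6 + 3/9.7·10.82) / (1/5.4 + 3/9.7) = 8.865.
A Normal posterior is symmetric, so mode = mean.
Squared-error loss ⇒ the optimal estimator is the posterior mean.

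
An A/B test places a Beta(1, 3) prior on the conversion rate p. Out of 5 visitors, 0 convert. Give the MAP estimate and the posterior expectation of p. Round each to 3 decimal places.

Posterior: Beta(1+0, 3+5) = Beta(1, 8).
Since α = 1 ≤ 1 and β > 1, the Beta density is monotone decreasing on [0,1]; the mode is at 0.
Mean = 1/(1+8) = 0.111.
Right-skewed posterior ⇒ mode < mean.

MAP: 0.000. Posterior mean: 0.111.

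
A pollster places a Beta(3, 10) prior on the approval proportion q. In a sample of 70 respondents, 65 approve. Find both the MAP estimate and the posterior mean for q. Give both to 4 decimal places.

Posterior: Beta(3+65, 10+5) = Beta(68, 15).
Mode = (68−1)/(68+15−2) = 67/81 = 0.8272.
Mean = 68/(68+15) = 68/83 = 0.8193.

MAP: 0.8272. Posterior mean: 0.8193.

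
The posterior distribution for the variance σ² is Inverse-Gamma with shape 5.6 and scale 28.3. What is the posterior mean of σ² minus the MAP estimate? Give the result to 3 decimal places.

1.864

Mode = β/(α+1) = 28.3/6.6 = 4.288.
Mean = β/(α−1) = 28.3/4.6 = 6.152.
Difference = 6.152 − 4.288 = 1.864.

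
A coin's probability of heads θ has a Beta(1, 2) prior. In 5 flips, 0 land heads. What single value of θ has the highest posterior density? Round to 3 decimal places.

Posterior: Beta(1+0, 2+5) = Beta(1, 7).
Since α = 1 ≤ 1 and β > 1, the Beta density is monotone decreasing on [0,1]; the mode is at 0.
Mean = 1/(1+7) = 0.125.
This is the posterior mode — the MAP estimate.

0.000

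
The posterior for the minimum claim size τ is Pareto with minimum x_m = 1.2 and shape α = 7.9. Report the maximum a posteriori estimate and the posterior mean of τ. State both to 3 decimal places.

τ_MAP = 1.200, E[τ|data] = 1.374

The Pareto density is strictly decreasing on [x_m, ∞), so the mode is x_m = 1.200.
Mean = α·x_m/(α−1) = 7.9·1.2/6.9 = 1.374.
The mean is pulled above the mode by the posterior's right skew.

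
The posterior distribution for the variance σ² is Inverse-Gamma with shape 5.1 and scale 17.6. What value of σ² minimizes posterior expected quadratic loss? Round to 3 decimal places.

Mode = β/(α+1) = 17.6/6.1 = 2.885.
Mean = β/(α−1) = 17.6/4.1 = 4.293.
Quadratic loss ⇒ the optimal estimator is the posterior mean.

4.293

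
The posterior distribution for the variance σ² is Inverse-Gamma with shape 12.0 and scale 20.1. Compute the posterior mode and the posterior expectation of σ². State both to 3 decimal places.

MAP = 1.546; posterior mean = 1.827

Mode = β/(α+1) = 20.1/13.0 = 1.546.
Mean = β/(α−1) = 20.1/11.0 = 1.827.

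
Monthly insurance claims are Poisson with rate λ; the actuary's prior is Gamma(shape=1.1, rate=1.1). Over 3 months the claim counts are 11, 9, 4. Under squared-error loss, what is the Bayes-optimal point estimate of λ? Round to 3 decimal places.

Σ counts = 24. Posterior: Gamma(shape = 1.1+24 = 25.1, rate = 1.1+3 = 4.1).
Mode = (α−1)/β = 24.1/4.1 = 5.878.
Mean = α/β = 25.1/4.1 = 6.122.
Squared-error loss ⇒ the optimal estimator is the posterior mean.

6.122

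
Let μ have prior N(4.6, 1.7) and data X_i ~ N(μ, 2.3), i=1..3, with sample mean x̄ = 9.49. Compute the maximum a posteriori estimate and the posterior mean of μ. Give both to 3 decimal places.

Posterior for μ is Normal. Precision-weighted mean: (1/1.7·4.6 + 3/2.3·9.49) / (1/1.7 + 3/2.3) = 7.970.
A Normal posterior is symmetric, so mode = mean.

μ_MAP = 7.970, E[μ|data] = 7.970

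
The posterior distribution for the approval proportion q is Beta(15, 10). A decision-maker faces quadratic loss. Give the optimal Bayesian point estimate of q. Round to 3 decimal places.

0.600

Mode = (15−1)/(15+10−2) = 14/23 = 0.609.
Mean = 15/(15+10) = 15/25 = 0.600.
Quadratic loss ⇒ the optimal estimator is the posterior mean.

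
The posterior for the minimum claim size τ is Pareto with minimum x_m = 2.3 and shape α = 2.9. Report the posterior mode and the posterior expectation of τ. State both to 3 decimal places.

τ_MAP = 2.300, E[τ|data] = 3.511

The Pareto density is strictly decreasing on [x_m, ∞), so the mode is x_m = 2.300.
Mean = α·x_m/(α−1) = 2.9·2.3/1.9 = 3.511.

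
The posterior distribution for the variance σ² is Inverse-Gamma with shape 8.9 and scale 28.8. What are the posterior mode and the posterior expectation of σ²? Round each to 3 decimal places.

Mode = β/(α+1) = 28.8/9.9 = 2.909.
Mean = β/(α−1) = 28.8/7.9 = 3.646.
The mean is pulled above the mode by the posterior's right skew.

MAP = 2.909, posterior mean = 3.646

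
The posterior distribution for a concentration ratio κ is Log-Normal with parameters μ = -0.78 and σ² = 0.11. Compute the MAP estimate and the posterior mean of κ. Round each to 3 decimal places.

MAP estimate = 0.411, posterior mean = 0.484

Mode = exp(μ − σ²) = exp(-0.89) = 0.411.
Mean = exp(μ + σ²/2) = exp(-0.725) = 0.484.
Mean > mode: the posterior has a right tail.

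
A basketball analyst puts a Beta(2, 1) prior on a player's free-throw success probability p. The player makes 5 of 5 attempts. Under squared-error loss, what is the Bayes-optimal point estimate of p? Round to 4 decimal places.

0.8750

Posterior: Beta(2+5, 1+0) = Beta(7, 1).
Since β = 1 ≤ 1 and α > 1, the Beta density is monotone increasing on [0,1]; the mode is at 1.
Mean = 7/(7+1) = 0.8750.
Squared-error loss ⇒ the optimal estimator is the posterior mean.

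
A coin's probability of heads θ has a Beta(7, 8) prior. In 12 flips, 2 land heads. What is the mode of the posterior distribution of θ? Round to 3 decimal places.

0.320

Posterior: Beta(7+2, 8+10) = Beta(9, 18).
Mode = (9−1)/(9+18−2) = 8/25 = 0.320.
Mean = 9/(9+18) = 9/27 = 0.333.
This is the posterior mode — the MAP estimate.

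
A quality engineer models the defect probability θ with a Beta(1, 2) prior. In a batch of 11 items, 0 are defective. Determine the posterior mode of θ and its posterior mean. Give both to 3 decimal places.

MAP: 0.000. Posterior mean: 0.071.

Posterior: Beta(1+0, 2+11) = Beta(1, 13).
Since α = 1 ≤ 1 and β > 1, the Beta density is monotone decreasing on [0,1]; the mode is at 0.
Mean = 1/(1+13) = 0.071.
The mean is pulled above the mode by the posterior's right skew.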